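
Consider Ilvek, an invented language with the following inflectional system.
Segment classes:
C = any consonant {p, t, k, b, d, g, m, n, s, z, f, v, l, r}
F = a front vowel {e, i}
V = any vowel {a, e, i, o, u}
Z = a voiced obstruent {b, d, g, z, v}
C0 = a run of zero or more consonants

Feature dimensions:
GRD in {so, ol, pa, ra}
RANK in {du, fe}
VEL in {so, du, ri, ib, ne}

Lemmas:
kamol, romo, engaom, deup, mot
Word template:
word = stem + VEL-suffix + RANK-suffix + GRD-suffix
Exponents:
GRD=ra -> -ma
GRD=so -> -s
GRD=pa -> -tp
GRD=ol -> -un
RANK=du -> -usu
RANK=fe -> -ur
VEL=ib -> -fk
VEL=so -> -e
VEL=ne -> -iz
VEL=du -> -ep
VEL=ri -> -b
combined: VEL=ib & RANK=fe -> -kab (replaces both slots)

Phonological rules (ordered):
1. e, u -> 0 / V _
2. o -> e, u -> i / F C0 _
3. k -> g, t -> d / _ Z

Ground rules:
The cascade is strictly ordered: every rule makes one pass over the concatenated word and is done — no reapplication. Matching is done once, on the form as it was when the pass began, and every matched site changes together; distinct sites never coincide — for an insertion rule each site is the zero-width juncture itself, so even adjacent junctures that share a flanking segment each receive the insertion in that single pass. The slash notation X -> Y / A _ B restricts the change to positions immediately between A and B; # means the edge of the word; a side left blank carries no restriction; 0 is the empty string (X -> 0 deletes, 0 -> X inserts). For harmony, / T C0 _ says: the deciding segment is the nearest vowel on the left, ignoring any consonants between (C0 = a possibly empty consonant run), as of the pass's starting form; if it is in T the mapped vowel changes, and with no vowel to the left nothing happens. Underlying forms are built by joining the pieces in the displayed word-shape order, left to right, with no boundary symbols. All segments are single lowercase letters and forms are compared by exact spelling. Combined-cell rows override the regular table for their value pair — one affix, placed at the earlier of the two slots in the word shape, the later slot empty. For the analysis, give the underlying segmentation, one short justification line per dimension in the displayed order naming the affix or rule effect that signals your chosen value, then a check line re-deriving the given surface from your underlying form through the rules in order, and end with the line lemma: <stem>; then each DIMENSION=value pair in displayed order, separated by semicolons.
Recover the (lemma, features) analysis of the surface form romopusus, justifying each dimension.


underlying: romo-ep-usu-s
GRD=so - signalled by the affix -s
RANK=du - signalled by the affix -usu
VEL=du - signalled by the affix -ep
check: romoepusus -> romopusus -> romopusus -> romopusus
lemma: romo; GRD=so; RANK=du; VEL=du


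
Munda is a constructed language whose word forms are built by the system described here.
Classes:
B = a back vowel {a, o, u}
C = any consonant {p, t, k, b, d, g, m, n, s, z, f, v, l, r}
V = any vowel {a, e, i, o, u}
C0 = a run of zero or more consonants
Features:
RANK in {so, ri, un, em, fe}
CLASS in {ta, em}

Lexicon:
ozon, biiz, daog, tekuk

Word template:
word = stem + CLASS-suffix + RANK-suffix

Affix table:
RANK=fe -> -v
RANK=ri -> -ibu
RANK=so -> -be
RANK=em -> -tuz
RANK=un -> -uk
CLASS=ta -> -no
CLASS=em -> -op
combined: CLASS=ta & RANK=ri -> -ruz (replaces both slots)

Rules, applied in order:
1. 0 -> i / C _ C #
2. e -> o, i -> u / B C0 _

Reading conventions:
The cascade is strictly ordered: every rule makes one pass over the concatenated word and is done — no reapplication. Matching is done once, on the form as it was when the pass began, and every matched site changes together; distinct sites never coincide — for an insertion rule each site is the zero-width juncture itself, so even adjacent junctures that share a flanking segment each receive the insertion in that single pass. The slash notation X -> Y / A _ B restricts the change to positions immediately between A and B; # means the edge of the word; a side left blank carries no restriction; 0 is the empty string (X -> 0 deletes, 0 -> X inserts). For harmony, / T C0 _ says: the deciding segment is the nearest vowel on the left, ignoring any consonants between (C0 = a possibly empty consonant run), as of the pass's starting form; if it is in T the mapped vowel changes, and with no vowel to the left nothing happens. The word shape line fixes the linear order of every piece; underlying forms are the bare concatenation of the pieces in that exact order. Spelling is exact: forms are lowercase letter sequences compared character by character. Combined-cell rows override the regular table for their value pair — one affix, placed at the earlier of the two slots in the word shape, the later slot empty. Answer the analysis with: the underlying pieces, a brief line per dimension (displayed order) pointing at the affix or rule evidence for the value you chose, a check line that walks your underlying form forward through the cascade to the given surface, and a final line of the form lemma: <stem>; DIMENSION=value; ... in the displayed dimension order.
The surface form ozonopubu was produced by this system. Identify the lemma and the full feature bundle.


underlying: ozon-op-ibu
RANK=ri - signalled by the affix -ibu
CLASS=em - signalled by the affix -op
check: ozonopibu -> ozonopibu -> ozonopubu
lemma: ozon; RANK=ri; CLASS=em


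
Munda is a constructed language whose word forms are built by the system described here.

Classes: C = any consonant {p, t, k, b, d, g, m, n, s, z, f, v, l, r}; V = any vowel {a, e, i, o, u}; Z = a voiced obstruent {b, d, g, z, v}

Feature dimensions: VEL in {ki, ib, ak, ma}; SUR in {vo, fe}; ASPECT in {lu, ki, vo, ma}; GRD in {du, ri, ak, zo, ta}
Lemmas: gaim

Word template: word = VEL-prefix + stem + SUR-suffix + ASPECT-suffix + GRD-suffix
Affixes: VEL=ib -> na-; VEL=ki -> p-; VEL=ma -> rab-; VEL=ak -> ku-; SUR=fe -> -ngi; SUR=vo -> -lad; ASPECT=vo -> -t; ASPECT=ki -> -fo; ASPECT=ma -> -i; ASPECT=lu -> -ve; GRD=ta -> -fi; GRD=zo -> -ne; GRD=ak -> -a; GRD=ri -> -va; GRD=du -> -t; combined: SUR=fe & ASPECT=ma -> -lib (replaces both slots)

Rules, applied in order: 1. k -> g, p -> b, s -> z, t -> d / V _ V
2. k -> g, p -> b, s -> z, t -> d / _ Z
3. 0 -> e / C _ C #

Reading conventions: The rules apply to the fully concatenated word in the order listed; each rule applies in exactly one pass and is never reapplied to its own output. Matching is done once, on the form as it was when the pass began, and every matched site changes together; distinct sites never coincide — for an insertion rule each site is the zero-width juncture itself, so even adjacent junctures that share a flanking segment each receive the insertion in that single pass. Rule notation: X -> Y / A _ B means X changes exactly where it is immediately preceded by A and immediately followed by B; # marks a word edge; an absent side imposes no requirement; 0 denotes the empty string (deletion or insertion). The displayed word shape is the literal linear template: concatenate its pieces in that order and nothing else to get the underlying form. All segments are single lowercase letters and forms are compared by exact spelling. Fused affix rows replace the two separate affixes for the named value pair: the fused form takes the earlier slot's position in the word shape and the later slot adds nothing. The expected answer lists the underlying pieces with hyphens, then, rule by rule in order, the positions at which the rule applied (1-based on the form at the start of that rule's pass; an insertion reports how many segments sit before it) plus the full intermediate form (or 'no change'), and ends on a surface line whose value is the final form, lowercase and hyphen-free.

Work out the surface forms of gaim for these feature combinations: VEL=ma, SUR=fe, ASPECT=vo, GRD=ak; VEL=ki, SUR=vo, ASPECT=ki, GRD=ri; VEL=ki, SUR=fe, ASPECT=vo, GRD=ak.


cell VEL=ma, SUR=fe, ASPECT=vo, GRD=ak:
underlying: rab-gaim-ngi-t-a
1. k -> g, p -> b, s -> z, t -> d / V _ V: fires at position(s) 11: rabgaimngida
2. k -> g, p -> b, s -> z, t -> d / _ Z: no change
3. 0 -> e / C _ C #: no change
surface: rabgaimngida

cell VEL=ki, SUR=vo, ASPECT=ki, GRD=ri:
underlying: p-gaim-lad-fo-va
1. k -> g, p -> b, s -> z, t -> d / V _ V: no change
2. k -> g, p -> b, s -> z, t -> d / _ Z: fires at position(s) 1: bgaimladfova
3. 0 -> e / C _ C #: no change
surface: bgaimladfova

cell VEL=ki, SUR=fe, ASPECT=vo, GRD=ak:
underlying: p-gaim-ngi-t-a
1. k -> g, p -> b, s -> z, t -> d / V _ V: fires at position(s) 9: pgaimngida
2. k -> g, p -> b, s -> z, t -> d / _ Z: fires at position(s) 1: bgaimngida
3. 0 -> e / C _ C #: no change
surface: bgaimngida


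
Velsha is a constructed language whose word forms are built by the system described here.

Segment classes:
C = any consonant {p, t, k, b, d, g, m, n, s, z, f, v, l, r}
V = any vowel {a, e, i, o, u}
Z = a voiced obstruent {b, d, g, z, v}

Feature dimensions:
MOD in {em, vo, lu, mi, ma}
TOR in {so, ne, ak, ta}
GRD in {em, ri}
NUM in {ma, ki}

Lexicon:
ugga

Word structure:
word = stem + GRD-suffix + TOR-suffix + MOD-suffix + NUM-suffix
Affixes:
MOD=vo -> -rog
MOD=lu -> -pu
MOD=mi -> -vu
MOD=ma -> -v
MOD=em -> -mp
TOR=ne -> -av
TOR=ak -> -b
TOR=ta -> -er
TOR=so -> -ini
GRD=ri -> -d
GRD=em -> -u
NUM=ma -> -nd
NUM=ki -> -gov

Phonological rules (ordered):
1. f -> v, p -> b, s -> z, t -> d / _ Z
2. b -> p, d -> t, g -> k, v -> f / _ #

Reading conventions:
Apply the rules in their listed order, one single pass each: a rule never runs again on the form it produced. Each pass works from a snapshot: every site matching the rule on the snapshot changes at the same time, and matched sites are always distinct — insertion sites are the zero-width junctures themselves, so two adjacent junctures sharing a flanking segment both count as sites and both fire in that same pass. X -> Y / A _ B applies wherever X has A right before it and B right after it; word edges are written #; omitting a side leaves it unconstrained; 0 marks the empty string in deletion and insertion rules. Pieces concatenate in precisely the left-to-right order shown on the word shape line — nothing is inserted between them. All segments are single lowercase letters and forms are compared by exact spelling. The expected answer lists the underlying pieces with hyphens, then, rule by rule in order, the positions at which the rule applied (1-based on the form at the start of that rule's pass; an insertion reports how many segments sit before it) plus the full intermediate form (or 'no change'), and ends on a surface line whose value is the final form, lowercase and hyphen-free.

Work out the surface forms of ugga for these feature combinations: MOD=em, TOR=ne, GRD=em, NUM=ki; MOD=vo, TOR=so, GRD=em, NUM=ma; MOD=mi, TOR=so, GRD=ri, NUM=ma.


cell MOD=em, TOR=ne, GRD=em, NUM=ki:
underlying: ugga-u-av-mp-gov
1. f -> v, p -> b, s -> z, t -> d / _ Z: fires at position(s) 9: uggauavmbgov
2. b -> p, d -> t, g -> k, v -> f / _ #: fires at position(s) 12: uggauavmbgof
surface: uggauavmbgof

cell MOD=vo, TOR=so, GRD=em, NUM=ma:
underlying: ugga-u-ini-rog-nd
1. f -> v, p -> b, s -> z, t -> d / _ Z: no change
2. b -> p, d -> t, g -> k, v -> f / _ #: fires at position(s) 13: uggauinirognt
surface: uggauinirognt

cell MOD=mi, TOR=so, GRD=ri, NUM=ma:
underlying: ugga-d-ini-vu-nd
1. f -> v, p -> b, s -> z, t -> d / _ Z: no change
2. b -> p, d -> t, g -> k, v -> f / _ #: fires at position(s) 12: uggadinivunt
surface: uggadinivunt


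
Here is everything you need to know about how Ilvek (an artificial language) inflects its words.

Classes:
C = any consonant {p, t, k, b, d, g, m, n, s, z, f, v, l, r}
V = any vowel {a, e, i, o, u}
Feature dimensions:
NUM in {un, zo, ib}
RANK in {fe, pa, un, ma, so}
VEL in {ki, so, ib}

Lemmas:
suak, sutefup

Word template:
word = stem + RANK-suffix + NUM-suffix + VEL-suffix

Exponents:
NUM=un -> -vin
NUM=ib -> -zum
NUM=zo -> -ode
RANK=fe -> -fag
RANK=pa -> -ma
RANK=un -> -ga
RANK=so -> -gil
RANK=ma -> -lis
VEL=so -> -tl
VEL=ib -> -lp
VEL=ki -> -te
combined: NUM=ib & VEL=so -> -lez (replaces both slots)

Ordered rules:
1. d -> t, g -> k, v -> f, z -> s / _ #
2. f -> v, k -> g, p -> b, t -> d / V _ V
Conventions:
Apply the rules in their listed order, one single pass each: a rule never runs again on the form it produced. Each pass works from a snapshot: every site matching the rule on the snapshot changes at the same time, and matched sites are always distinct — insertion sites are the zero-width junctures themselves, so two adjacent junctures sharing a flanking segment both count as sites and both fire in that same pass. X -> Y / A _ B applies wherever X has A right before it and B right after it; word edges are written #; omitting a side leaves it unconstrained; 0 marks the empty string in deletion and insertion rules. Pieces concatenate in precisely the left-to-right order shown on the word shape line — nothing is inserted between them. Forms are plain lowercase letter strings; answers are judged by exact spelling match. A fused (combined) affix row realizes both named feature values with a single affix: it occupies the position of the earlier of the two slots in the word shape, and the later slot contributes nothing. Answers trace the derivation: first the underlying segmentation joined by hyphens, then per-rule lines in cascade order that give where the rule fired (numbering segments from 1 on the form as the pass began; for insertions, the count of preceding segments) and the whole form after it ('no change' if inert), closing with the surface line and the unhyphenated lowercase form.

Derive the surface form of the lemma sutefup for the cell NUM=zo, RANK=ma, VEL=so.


underlying: sutefup-lis-ode-tl
1. d -> t, g -> k, v -> f, z -> s / _ #: no change
2. f -> v, k -> g, p -> b, t -> d / V _ V: fires at position(s) 3, 5: sudevuplisodetl
surface: sudevuplisodetl


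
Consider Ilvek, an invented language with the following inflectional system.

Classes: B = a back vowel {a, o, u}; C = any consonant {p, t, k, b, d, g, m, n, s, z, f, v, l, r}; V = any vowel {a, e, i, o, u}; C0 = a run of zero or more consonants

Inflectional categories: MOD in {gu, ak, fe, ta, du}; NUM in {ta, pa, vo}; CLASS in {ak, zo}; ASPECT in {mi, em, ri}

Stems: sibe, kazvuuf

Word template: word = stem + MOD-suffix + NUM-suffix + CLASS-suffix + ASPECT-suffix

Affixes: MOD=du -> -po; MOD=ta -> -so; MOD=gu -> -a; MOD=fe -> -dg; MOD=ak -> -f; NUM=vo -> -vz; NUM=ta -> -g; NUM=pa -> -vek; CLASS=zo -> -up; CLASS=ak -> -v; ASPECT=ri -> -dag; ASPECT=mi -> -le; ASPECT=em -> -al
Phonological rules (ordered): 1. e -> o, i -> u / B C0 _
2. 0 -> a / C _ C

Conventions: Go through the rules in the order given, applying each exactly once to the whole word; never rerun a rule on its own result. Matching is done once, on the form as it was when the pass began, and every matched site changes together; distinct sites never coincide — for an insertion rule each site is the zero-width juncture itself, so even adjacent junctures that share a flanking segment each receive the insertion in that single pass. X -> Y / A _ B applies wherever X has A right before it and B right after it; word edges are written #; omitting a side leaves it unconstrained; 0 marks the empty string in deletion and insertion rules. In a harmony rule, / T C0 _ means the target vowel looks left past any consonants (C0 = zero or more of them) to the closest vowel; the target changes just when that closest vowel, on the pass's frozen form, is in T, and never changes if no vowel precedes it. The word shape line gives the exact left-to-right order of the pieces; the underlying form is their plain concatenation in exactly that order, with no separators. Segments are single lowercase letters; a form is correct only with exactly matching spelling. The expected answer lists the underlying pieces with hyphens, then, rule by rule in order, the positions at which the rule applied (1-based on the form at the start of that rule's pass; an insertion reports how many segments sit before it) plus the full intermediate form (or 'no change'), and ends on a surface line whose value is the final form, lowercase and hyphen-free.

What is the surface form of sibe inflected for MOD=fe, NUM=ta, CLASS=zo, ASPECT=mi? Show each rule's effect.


underlying: sibe-dg-g-up-le
1. e -> o, i -> u / B C0 _: fires at position(s) 11: sibedgguplo
2. 0 -> a / C _ C: inserts after position(s) 5, 6, 9: sibedagagupalo
surface: sibedagagupalo


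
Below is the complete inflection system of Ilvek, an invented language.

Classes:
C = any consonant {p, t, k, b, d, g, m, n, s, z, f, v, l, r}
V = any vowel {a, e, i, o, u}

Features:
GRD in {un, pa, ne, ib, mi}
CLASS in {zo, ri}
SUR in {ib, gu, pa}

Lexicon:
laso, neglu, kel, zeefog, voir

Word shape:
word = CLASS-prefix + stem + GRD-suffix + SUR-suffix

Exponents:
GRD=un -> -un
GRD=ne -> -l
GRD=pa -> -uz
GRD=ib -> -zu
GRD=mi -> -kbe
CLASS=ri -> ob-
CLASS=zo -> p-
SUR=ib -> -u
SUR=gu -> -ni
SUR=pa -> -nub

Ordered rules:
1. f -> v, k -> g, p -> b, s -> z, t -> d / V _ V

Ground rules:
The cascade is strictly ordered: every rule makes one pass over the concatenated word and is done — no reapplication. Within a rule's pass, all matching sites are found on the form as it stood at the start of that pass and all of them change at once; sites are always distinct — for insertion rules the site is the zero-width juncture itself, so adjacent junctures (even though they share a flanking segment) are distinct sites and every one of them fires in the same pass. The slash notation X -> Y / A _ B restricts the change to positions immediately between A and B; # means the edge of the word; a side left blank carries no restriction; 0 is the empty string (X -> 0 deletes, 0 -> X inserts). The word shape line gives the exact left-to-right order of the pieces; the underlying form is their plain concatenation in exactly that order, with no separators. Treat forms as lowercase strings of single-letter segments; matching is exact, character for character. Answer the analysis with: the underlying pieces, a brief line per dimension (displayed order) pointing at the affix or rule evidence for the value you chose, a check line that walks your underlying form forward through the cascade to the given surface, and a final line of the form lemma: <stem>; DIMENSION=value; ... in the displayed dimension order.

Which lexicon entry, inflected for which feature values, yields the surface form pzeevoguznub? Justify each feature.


underlying: p-zeefog-uz-nub
GRD=pa - signalled by the affix -uz
CLASS=zo - signalled by the affix p-
SUR=pa - signalled by the affix -nub
check: pzeefoguznub -> pzeevoguznub
lemma: zeefog; GRD=pa; CLASS=zo; SUR=pa


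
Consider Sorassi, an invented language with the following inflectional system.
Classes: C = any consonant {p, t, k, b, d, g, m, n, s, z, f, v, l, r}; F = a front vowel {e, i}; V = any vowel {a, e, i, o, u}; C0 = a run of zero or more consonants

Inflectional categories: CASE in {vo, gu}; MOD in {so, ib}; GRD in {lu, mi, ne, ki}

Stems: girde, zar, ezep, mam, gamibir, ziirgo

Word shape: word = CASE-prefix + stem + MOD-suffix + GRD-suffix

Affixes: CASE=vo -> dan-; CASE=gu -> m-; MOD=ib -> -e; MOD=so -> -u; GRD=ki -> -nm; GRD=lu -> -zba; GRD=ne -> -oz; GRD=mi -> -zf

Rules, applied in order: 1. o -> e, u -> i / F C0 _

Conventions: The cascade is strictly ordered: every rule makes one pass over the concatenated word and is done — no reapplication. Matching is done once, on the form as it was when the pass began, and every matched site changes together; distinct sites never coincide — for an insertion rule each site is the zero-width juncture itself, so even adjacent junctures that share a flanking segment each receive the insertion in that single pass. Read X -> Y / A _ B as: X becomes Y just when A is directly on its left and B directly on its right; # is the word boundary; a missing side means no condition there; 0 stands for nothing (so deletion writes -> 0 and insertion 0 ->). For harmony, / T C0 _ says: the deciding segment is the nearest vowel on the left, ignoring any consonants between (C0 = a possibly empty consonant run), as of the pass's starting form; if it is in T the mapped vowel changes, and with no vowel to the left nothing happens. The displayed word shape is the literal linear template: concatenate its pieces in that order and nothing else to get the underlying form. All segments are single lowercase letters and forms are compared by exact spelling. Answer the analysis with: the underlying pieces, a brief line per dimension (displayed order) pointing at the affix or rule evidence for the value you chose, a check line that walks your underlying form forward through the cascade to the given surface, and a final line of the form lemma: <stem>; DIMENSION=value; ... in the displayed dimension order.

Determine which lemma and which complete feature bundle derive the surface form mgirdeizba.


underlying: m-girde-u-zba
CASE=gu - signalled by the affix m-
MOD=so - signalled by the affix -u
GRD=lu - signalled by the affix -zba
check: mgirdeuzba -> mgirdeizba
lemma: girde; CASE=gu; MOD=so; GRD=lu


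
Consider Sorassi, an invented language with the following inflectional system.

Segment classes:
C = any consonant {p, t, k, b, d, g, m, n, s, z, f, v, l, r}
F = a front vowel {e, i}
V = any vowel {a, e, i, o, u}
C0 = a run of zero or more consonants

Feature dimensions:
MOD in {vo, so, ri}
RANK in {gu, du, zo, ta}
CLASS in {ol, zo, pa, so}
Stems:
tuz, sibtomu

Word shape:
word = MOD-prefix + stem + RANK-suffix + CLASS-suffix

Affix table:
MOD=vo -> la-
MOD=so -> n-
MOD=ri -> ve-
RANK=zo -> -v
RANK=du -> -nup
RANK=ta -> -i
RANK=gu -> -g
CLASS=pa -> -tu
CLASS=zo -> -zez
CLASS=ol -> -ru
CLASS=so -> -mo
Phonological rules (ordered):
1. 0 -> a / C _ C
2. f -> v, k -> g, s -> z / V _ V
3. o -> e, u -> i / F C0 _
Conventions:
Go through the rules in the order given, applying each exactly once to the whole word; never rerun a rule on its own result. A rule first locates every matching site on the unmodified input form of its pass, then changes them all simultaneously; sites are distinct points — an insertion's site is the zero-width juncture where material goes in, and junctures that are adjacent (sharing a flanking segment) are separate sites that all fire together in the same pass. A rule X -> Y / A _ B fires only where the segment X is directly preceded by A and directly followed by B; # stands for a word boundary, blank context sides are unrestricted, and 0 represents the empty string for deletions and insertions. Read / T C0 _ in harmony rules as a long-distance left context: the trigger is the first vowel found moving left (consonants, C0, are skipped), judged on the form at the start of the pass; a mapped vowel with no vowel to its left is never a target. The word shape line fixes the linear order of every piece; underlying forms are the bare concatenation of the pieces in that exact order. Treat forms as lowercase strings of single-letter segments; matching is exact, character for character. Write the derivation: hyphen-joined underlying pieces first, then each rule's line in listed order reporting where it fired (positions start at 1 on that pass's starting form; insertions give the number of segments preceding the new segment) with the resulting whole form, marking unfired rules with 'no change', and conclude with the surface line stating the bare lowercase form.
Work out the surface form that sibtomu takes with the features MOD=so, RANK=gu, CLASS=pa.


underlying: n-sibtomu-g-tu
1. 0 -> a / C _ C: inserts after position(s) 1, 4, 9: nasibatomugatu
2. f -> v, k -> g, s -> z / V _ V: fires at position(s) 3: nazibatomugatu
3. o -> e, u -> i / F C0 _: no change
surface: nazibatomugatu


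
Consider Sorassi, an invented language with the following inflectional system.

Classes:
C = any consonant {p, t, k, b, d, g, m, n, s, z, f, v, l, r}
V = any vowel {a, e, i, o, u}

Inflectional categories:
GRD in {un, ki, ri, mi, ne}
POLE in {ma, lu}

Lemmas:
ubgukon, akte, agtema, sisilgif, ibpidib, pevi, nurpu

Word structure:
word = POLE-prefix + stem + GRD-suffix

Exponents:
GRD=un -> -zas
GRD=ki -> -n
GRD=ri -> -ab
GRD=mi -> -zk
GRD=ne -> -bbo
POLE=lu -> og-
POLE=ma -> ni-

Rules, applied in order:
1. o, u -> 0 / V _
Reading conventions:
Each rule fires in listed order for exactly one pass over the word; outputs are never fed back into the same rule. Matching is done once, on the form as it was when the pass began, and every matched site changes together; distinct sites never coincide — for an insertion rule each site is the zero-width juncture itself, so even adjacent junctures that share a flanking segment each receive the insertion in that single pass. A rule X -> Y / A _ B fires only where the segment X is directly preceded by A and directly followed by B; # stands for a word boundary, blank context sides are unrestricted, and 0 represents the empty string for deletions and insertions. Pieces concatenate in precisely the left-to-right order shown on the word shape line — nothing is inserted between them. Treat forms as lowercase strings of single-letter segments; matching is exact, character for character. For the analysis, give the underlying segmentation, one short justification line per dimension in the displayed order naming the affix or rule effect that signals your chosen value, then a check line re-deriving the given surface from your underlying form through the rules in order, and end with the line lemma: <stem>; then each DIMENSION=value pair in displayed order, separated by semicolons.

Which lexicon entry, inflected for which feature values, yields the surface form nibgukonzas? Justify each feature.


underlying: ni-ubgukon-zas
GRD=un - signalled by the affix -zas
POLE=ma - signalled by the affix ni-
check: niubgukonzas -> nibgukonzas
lemma: ubgukon; GRD=un; POLE=ma


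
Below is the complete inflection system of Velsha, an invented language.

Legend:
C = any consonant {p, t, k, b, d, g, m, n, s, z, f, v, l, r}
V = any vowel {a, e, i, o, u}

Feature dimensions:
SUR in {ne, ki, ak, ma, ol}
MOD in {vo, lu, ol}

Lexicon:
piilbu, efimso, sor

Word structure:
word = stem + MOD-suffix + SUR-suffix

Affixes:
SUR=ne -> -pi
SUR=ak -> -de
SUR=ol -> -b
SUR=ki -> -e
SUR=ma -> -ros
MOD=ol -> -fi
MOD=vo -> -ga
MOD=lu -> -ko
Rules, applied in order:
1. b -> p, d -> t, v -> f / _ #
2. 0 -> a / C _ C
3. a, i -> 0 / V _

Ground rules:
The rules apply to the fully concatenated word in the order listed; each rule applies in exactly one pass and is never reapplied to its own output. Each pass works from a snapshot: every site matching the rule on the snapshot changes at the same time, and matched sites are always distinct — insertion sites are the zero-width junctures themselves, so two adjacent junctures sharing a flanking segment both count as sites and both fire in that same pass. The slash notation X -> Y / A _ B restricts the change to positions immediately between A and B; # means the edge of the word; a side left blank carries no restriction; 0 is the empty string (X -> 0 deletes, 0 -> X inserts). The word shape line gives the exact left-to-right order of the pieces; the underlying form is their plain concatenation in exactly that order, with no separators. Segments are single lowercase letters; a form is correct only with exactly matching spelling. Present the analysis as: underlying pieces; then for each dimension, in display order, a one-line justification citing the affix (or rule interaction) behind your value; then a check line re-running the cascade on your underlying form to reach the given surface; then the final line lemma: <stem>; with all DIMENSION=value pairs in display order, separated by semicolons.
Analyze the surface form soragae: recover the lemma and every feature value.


underlying: sor-ga-e
SUR=ki - signalled by the affix -e
MOD=vo - signalled by the affix -ga
check: sorgae -> sorgae -> soragae -> soragae
lemma: sor; SUR=ki; MOD=vo


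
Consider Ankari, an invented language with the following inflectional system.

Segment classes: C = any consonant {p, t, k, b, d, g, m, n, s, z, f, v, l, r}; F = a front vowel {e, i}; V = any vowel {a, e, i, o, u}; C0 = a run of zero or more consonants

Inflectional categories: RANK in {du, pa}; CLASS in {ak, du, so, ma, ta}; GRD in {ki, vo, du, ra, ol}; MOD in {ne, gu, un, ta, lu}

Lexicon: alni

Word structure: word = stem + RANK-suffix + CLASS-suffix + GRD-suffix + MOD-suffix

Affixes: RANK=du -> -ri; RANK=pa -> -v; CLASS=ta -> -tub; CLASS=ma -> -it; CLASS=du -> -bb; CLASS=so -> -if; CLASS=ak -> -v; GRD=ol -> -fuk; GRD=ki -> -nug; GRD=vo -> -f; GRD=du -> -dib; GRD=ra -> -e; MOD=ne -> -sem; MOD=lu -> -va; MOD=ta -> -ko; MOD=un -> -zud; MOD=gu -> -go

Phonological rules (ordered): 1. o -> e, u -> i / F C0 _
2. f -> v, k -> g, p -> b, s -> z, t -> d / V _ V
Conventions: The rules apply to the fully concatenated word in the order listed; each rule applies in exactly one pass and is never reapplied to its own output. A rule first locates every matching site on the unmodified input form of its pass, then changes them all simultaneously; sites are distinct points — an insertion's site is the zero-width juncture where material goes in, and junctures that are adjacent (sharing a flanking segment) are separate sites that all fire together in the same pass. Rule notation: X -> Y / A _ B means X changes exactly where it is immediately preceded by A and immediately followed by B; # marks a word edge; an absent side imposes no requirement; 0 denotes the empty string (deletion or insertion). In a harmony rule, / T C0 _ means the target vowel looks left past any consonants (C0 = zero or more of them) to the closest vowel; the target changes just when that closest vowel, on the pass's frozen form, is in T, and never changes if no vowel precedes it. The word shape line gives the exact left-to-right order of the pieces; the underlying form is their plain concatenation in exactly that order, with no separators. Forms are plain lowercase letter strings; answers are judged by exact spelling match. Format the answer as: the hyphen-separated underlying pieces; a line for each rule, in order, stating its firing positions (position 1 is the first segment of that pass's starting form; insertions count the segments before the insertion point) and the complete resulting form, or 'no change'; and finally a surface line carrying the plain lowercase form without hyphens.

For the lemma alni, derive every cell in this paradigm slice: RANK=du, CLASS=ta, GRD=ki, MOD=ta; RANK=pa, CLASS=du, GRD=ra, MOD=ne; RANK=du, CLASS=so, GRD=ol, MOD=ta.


cell RANK=du, CLASS=ta, GRD=ki, MOD=ta:
underlying: alni-ri-tub-nug-ko
1. o -> e, u -> i / F C0 _: fires at position(s) 8: alniritibnugko
2. f -> v, k -> g, p -> b, s -> z, t -> d / V _ V: fires at position(s) 7: alniridibnugko
surface: alniridibnugko

cell RANK=pa, CLASS=du, GRD=ra, MOD=ne:
underlying: alni-v-bb-e-sem
1. o -> e, u -> i / F C0 _: no change
2. f -> v, k -> g, p -> b, s -> z, t -> d / V _ V: fires at position(s) 9: alnivbbezem
surface: alnivbbezem

cell RANK=du, CLASS=so, GRD=ol, MOD=ta:
underlying: alni-ri-if-fuk-ko
1. o -> e, u -> i / F C0 _: fires at position(s) 10: alniriiffikko
2. f -> v, k -> g, p -> b, s -> z, t -> d / V _ V: no change
surface: alniriiffikko


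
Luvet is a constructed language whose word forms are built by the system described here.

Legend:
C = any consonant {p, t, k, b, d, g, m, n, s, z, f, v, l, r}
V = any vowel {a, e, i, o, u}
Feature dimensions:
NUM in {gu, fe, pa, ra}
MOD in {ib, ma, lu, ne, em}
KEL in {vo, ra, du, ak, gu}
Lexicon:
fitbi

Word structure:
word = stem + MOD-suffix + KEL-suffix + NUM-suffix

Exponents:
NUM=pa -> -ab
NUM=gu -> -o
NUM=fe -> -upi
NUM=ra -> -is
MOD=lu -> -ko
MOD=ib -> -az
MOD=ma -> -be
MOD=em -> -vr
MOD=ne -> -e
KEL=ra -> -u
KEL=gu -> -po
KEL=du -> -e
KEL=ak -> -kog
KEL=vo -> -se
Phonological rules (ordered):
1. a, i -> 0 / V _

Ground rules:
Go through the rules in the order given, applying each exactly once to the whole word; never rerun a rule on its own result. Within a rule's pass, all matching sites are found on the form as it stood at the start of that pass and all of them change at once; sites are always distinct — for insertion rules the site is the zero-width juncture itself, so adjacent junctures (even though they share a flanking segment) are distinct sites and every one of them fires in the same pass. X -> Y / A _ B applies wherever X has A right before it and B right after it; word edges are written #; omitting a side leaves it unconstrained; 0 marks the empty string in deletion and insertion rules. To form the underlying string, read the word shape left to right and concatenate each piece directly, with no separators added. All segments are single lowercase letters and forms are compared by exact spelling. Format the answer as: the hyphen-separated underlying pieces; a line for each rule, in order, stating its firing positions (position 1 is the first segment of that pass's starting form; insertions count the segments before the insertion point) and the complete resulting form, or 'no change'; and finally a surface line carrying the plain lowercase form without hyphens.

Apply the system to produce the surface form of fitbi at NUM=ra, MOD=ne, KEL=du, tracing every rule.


underlying: fitbi-e-e-is
1. a, i -> 0 / V _: fires at position(s) 8: fitbiees
surface: fitbiees


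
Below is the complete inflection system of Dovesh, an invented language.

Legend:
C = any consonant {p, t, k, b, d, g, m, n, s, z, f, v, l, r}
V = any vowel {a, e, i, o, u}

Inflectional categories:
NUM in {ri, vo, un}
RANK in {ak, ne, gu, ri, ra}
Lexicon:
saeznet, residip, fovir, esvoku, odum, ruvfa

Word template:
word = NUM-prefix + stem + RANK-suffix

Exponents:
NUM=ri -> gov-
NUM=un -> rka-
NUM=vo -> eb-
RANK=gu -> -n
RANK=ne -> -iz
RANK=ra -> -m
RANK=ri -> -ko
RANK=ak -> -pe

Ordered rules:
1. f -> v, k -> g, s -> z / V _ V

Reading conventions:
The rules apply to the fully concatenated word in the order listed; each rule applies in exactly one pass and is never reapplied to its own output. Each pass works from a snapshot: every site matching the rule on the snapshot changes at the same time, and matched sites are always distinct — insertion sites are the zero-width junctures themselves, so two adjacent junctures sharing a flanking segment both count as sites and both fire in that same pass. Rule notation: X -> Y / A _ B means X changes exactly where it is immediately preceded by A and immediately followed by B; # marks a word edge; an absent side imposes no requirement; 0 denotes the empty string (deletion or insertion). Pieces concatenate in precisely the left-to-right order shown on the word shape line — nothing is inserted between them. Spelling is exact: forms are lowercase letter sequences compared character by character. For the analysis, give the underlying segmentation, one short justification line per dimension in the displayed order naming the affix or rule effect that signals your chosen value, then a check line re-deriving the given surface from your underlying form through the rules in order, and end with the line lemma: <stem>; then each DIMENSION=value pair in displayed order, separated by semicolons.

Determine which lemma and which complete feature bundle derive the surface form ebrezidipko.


underlying: eb-residip-ko
NUM=vo - signalled by the affix eb-
RANK=ri - signalled by the affix -ko
check: ebresidipko -> ebrezidipko
lemma: residip; NUM=vo; RANK=ri


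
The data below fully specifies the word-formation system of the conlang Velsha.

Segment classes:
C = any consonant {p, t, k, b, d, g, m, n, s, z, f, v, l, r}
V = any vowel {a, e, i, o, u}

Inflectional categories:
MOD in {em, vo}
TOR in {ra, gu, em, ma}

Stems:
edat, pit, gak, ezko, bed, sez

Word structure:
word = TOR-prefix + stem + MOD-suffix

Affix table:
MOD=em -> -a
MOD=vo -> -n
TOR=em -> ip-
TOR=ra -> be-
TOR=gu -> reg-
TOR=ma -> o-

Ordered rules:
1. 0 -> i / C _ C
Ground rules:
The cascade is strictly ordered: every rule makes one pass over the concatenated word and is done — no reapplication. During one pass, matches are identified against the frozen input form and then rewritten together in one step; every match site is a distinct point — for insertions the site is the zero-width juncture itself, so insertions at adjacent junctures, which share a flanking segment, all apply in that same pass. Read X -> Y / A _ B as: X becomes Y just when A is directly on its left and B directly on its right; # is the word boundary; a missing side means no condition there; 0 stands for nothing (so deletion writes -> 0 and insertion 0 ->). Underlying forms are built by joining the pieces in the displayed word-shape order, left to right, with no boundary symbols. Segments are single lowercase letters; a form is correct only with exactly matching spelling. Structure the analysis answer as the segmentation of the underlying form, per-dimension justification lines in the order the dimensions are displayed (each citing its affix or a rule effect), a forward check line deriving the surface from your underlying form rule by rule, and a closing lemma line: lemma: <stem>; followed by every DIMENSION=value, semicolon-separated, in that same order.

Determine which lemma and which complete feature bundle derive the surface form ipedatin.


underlying: ip-edat-n
MOD=vo - signalled by the affix -n
TOR=em - signalled by the affix ip-
check: ipedatn -> ipedatin
lemma: edat; MOD=vo; TOR=em


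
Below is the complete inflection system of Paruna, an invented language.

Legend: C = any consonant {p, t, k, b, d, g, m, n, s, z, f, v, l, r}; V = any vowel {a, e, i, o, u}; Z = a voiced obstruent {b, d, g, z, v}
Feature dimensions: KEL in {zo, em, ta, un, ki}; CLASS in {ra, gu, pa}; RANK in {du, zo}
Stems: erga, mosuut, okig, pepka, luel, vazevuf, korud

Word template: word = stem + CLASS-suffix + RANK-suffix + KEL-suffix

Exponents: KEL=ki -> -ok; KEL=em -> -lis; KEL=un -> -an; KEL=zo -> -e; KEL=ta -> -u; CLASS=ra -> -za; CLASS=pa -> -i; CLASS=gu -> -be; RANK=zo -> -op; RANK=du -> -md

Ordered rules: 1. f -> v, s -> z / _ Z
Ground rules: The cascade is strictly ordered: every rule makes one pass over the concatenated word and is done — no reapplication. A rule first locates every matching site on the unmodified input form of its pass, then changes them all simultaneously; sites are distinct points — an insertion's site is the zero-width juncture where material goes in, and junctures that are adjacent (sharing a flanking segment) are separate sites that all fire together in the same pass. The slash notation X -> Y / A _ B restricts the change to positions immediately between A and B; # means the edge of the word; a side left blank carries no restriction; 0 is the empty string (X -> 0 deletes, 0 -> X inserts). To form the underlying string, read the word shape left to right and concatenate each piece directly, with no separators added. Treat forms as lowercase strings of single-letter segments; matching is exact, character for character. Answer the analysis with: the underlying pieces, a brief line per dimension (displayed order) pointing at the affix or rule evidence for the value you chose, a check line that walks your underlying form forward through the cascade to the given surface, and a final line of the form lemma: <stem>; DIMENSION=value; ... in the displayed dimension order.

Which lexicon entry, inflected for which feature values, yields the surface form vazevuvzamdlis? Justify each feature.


underlying: vazevuf-za-md-lis
KEL=em - signalled by the affix -lis
CLASS=ra - signalled by the affix -za
RANK=du - signalled by the affix -md
check: vazevufzamdlis -> vazevuvzamdlis
lemma: vazevuf; KEL=em; CLASS=ra; RANK=du


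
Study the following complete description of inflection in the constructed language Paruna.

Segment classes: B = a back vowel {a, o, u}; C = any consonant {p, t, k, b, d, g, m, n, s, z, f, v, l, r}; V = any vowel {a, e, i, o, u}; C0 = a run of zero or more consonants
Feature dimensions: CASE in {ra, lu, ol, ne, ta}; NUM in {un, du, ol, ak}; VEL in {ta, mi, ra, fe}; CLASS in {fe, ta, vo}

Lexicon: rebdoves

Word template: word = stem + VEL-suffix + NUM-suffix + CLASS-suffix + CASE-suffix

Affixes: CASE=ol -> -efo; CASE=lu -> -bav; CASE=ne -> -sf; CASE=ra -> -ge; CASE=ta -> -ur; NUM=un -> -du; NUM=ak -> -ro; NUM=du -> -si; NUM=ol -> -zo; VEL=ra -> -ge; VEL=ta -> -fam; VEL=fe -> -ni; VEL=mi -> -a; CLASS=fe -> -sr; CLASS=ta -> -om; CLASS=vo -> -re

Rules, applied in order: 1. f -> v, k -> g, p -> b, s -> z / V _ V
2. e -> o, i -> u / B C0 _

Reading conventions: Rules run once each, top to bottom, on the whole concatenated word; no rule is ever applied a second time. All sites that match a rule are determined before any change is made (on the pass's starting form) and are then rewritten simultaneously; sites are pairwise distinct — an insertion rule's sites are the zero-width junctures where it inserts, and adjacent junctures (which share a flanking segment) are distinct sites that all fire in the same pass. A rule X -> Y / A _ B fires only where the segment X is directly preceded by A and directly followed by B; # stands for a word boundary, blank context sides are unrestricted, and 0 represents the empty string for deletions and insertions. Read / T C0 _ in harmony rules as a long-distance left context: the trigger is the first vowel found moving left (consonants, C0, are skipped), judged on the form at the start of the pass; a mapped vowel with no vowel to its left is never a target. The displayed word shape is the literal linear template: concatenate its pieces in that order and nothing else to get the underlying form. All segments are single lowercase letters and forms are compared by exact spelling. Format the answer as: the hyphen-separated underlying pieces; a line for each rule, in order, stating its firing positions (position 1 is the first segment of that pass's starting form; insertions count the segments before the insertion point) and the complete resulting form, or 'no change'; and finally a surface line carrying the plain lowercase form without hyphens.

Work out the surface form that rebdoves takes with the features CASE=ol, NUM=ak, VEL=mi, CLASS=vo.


underlying: rebdoves-a-ro-re-efo
1. f -> v, k -> g, p -> b, s -> z / V _ V: fires at position(s) 8, 15: rebdovezaroreevo
2. e -> o, i -> u / B C0 _: fires at position(s) 7, 13: rebdovozaroroevo
surface: rebdovozaroroevo
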